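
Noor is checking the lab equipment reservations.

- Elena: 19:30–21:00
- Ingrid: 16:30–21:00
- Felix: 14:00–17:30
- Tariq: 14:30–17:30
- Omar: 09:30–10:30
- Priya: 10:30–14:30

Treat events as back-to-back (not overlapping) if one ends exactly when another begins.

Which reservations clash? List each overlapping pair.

Sorted by start: Omar, Priya, Felix, Tariq, Ingrid, Elena.
Priya starts exactly when Omar ends (back-to-back, no overlap), so Omar has no further overlaps.
Felix starts before Priya ends → Priya and Felix overlap.
Tariq starts exactly when Priya ends (back-to-back, no overlap), so Priya has no further overlaps.
Tariq starts before Felix ends → Felix and Tariq overlap.
Ingrid starts before Felix ends → Felix and Ingrid overlap.
Elena starts after Felix ends.
Ingrid starts before Tariq ends → Tariq and Ingrid overlap.
Elena starts after Tariq ends.
Elena starts before Ingrid ends → Ingrid and Elena overlap.

Elena & Ingrid, Felix & Ingrid, Felix & Priya, Felix & Tariq, Ingrid & Tariq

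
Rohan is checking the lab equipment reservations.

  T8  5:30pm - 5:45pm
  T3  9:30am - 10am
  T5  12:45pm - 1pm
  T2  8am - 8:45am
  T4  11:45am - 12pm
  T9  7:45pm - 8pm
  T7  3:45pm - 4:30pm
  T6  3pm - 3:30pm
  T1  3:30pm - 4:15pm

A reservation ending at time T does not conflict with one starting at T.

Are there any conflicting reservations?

Yes

Sorted by start: T2, T3, T4, T5, T6, T1, T7, T8, T9.
T3 starts after T2 ends — done with T2.
T4 starts after T3 ends — done with T3.
T5 starts after T4 ends — done with T4.
T6 starts after T5 ends — done with T5.
T1 starts exactly when T6 ends (back-to-back, no overlap) — done with T6.
T7 starts before T1 ends → T1 and T7 overlap.
That's a conflict, so the schedule is not conflict-free.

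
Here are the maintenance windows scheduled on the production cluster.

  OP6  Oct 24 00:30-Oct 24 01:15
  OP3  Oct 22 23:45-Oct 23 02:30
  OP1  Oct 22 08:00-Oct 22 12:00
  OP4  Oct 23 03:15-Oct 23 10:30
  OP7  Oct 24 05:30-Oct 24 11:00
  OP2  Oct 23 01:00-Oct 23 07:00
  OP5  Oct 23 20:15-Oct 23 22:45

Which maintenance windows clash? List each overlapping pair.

OP2 & OP3, OP2 & OP4

Sorted by start: OP1, OP3, OP2, OP4, OP5, OP6, OP7.
OP3 starts after OP1 ends, so OP1 has no further overlaps.
OP2 starts before OP3 ends → OP3 and OP2 overlap.
OP4 starts after OP3 ends, so OP3 has no further overlaps.
OP4 starts before OP2 ends → OP2 and OP4 overlap.
OP5 starts after OP2 ends, so OP2 has no further overlaps.
OP5 starts after OP4 ends, so OP4 has no further overlaps.
OP6 starts after OP5 ends, so OP5 has no further overlaps.
OP7 starts after OP6 ends.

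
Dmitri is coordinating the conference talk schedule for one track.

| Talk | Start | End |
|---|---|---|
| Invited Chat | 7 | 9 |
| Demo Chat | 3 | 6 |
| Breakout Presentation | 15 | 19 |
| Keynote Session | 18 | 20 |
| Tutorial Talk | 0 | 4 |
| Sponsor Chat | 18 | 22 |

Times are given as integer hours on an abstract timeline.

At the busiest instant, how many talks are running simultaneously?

Sort all start/end points and keep a running count:
0 start Tutorial Talk → 1
3 start Demo Chat → 2
4 end Tutorial Talk → 1
6 end Demo Chat → 0
7 start Invited Chat → 1
9 end Invited Chat → 0
15 start Breakout Presentation → 1
18 start Keynote Session → 2
18 start Sponsor Chat → 3
19 end Breakout Presentation → 2
20 end Keynote Session → 1
22 end Sponsor Chat → 0
Peak is 3, at 18 (Breakout Presentation, Keynote Session, Sponsor Chat).

3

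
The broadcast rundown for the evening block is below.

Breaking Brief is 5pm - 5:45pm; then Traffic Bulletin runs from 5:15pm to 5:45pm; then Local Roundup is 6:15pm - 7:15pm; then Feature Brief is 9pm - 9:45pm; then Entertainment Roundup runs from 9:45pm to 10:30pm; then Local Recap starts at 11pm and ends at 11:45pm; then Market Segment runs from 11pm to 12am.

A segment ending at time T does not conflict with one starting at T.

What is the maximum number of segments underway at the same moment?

Sort all start/end points and keep a running count:
5pm start Breaking Brief → 1
5:15pm start Traffic Bulletin → 2
5:45pm end Breaking Brief → 1
5:45pm end Traffic Bulletin → 0
6:15pm start Local Roundup → 1
7:15pm end Local Roundup → 0
9pm start Feature Brief → 1
9:45pm end Feature Brief → 0
9:45pm start Entertainment Roundup → 1
10:30pm end Entertainment Roundup → 0
11pm start Local Recap → 1
11pm start Market Segment → 2
11:45pm end Local Recap → 1
12am end Market Segment → 0
Peak is 2, at 5:15pm (Breaking Brief, Traffic Bulletin).

2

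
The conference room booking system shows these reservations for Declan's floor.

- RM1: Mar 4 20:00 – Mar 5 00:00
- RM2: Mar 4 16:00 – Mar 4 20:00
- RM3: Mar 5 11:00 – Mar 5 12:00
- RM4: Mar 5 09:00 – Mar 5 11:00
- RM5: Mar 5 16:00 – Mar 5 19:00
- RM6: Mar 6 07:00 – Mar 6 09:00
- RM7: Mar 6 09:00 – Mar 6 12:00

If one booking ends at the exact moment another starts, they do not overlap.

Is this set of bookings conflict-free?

Sorted by start: RM2, RM1, RM4, RM3, RM5, RM6, RM7.
RM1 starts exactly when RM2 ends (back-to-back, no overlap) — done with RM2.
RM4 starts after RM1 ends — done with RM1.
RM3 starts exactly when RM4 ends (back-to-back, no overlap) — done with RM4.
RM5 starts after RM3 ends — done with RM3.
RM6 starts after RM5 ends — done with RM5.
RM7 starts exactly when RM6 ends (back-to-back, no overlap).
Every pair is clear; the schedule has no overlaps.

Yes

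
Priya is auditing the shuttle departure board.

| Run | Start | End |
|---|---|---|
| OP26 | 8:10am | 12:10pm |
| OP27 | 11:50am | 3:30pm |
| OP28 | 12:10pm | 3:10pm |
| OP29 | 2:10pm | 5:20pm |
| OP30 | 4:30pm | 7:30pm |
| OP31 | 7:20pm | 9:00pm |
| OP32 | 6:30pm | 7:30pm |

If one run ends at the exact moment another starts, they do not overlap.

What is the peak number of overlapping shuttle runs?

3

Sort all start/end points and keep a running count:
8:10am start OP26 → 1
11:50am start OP27 → 2
12:10pm end OP26 → 1
12:10pm start OP28 → 2
2:10pm start OP29 → 3
3:10pm end OP28 → 2
3:30pm end OP27 → 1
4:30pm start OP30 → 2
5:20pm end OP29 → 1
6:30pm start OP32 → 2
7:20pm start OP31 → 3
7:30pm end OP30 → 2
7:30pm end OP32 → 1
9:00pm end OP31 → 0
Peak is 3, at 2:10pm (OP27, OP28, OP29).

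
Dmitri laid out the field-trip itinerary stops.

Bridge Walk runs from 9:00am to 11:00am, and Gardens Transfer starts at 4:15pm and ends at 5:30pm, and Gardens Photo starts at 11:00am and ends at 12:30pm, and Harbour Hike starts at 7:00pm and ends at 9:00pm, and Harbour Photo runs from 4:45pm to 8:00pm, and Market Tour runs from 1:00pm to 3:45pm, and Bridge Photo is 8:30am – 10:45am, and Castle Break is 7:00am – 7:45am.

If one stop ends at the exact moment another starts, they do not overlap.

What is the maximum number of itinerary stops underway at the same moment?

2

Sort all start/end points and keep a running count:
7:00am start Castle Break → 1
7:45am end Castle Break → 0
8:30am start Bridge Photo → 1
9:00am start Bridge Walk → 2
10:45am end Bridge Photo → 1
11:00am end Bridge Walk → 0
11:00am start Gardens Photo → 1
12:30pm end Gardens Photo → 0
1:00pm start Market Tour → 1
3:45pm end Market Tour → 0
4:15pm start Gardens Transfer → 1
4:45pm start Harbour Photo → 2
5:30pm end Gardens Transfer → 1
7:00pm start Harbour Hike → 2
8:00pm end Harbour Photo → 1
9:00pm end Harbour Hike → 0
Peak is 2, at 9:00am (Bridge Photo, Bridge Walk).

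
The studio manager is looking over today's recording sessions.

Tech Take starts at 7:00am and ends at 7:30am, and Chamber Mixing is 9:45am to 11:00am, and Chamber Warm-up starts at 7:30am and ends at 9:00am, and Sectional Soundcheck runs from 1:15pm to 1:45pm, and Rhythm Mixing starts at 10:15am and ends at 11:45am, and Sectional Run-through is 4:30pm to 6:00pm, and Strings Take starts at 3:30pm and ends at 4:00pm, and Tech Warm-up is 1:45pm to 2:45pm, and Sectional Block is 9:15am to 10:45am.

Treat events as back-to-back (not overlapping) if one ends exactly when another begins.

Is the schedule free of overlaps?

No

Two intervals overlap when each starts before the other ends.
Sorted by start: Tech Take, Chamber Warm-up, Sectional Block, Chamber Mixing, Rhythm Mixing, Sectional Soundcheck, Tech Warm-up, Strings Take, Sectional Run-through.
Chamber Warm-up starts exactly when Tech Take ends (back-to-back, no overlap); Tech Take is clear from here.
Sectional Block starts after Chamber Warm-up ends; Chamber Warm-up is clear from here.
Chamber Mixing starts before Sectional Block ends → Sectional Block and Chamber Mixing overlap.
That's a conflict, so the schedule is not conflict-free.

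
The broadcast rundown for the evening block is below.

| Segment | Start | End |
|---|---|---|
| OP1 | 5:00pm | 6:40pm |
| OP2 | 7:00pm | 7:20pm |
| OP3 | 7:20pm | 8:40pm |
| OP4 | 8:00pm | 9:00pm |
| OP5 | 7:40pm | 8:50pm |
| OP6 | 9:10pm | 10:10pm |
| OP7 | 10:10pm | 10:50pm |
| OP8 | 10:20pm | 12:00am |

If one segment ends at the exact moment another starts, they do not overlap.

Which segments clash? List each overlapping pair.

Two intervals overlap when each starts before the other ends.
Sorted by start: OP1, OP2, OP3, OP5, OP4, OP6, OP7, OP8.
OP2 starts after OP1 ends, so OP1 has no further overlaps.
OP3 starts exactly when OP2 ends (back-to-back, no overlap), so OP2 has no further overlaps.
OP5 starts before OP3 ends → OP3 and OP5 overlap.
OP4 starts before OP3 ends → OP3 and OP4 overlap.
OP6 starts after OP3 ends, so OP3 has no further overlaps.
OP4 starts before OP5 ends → OP5 and OP4 overlap.
OP6 starts after OP5 ends, so OP5 has no further overlaps.
OP6 starts after OP4 ends, so OP4 has no further overlaps.
OP7 starts exactly when OP6 ends (back-to-back, no overlap), so OP6 has no further overlaps.
OP8 starts before OP7 ends → OP7 and OP8 overlap.

OP3 & OP4, OP3 & OP5, OP4 & OP5, OP7 & OP8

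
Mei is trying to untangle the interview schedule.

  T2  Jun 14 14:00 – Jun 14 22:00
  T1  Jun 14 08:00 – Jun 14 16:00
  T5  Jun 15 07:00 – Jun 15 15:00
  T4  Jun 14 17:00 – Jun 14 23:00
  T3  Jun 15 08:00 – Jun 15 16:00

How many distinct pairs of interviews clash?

3

Two intervals overlap when each starts before the other ends.
Sorted by start: T1, T2, T4, T5, T3.
T2 starts before T1 ends → T1 and T2 overlap.
T4 starts after T1 ends; T1 is clear from here.
T4 starts before T2 ends → T2 and T4 overlap.
T5 starts after T2 ends; T2 is clear from here.
T5 starts after T4 ends; T4 is clear from here.
T3 starts before T5 ends → T5 and T3 overlap.
Overlapping pairs: T1 & T2, T2 & T4, T3 & T5 — 3 in total.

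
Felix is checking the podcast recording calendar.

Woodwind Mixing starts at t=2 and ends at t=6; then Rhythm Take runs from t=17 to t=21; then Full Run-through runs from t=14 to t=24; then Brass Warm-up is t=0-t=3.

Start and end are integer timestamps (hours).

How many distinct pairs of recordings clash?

2

Sorted by start: Brass Warm-up, Woodwind Mixing, Full Run-through, Rhythm Take.
Woodwind Mixing starts before Brass Warm-up ends → Brass Warm-up and Woodwind Mixing overlap.
Full Run-through starts after Brass Warm-up ends; Brass Warm-up is clear from here.
Full Run-through starts after Woodwind Mixing ends; Woodwind Mixing is clear from here.
Rhythm Take starts before Full Run-through ends → Full Run-through and Rhythm Take overlap.
Overlapping pairs: Brass Warm-up & Woodwind Mixing, Full Run-through & Rhythm Take — 2 in total.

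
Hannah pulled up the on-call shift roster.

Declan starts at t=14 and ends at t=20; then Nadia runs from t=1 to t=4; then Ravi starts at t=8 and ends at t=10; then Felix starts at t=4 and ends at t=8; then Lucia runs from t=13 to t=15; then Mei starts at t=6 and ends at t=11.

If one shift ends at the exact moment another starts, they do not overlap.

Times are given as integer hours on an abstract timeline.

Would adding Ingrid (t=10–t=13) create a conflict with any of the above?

Nadia: ends t=4 at or before Ingrid starts t=10 → clear.
Felix: ends t=8 at or before Ingrid starts t=10 → clear.
Mei: starts t=6 before Ingrid ends t=13, and ends t=11 after Ingrid starts t=10 → overlap.
Ravi: ends t=10 at or before Ingrid starts t=10 → clear.
Lucia: starts t=13 at or after Ingrid ends t=13 → clear.
Declan: starts t=14 at or after Ingrid ends t=13 → clear.
Ingrid overlaps Mei.

Yes — it overlaps Mei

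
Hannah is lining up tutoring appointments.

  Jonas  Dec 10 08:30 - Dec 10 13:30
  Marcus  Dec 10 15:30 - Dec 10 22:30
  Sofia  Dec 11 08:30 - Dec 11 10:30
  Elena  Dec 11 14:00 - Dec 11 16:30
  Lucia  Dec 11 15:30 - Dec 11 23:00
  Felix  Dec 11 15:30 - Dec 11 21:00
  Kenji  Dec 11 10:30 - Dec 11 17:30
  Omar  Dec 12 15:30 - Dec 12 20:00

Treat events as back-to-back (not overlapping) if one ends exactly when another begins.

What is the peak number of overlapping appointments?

4

Sort all start/end points and keep a running count:
Dec 10 08:30 start Jonas → 1
Dec 10 13:30 end Jonas → 0
Dec 10 15:30 start Marcus → 1
Dec 10 22:30 end Marcus → 0
Dec 11 08:30 start Sofia → 1
Dec 11 10:30 end Sofia → 0
Dec 11 10:30 start Kenji → 1
Dec 11 14:00 start Elena → 2
Dec 11 15:30 start Felix → 3
Dec 11 15:30 start Lucia → 4
Dec 11 16:30 end Elena → 3
Dec 11 17:30 end Kenji → 2
Dec 11 21:00 end Felix → 1
Dec 11 23:00 end Lucia → 0
Dec 12 15:30 start Omar → 1
Dec 12 20:00 end Omar → 0
Peak is 4, at Dec 11 15:30 (Elena, Felix, Kenji, Lucia).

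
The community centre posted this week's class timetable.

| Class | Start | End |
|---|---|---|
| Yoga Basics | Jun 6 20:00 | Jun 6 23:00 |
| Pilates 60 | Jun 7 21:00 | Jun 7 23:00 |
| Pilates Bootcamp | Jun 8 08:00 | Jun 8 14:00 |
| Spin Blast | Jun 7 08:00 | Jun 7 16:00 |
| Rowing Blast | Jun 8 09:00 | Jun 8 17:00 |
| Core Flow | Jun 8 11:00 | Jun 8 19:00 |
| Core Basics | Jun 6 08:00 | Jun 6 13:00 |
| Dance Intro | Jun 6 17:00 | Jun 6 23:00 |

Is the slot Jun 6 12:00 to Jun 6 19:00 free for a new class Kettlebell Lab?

No — it overlaps Core Basics, Dance Intro

Core Basics: starts Jun 6 08:00 before Kettlebell Lab ends Jun 6 19:00, and ends Jun 6 13:00 after Kettlebell Lab starts Jun 6 12:00 → overlap.
Dance Intro: starts Jun 6 17:00 before Kettlebell Lab ends Jun 6 19:00, and ends Jun 6 23:00 after Kettlebell Lab starts Jun 6 12:00 → overlap.
Yoga Basics: starts Jun 6 20:00 at or after Kettlebell Lab ends Jun 6 19:00 → clear.
Spin Blast: starts Jun 7 08:00 at or after Kettlebell Lab ends Jun 6 19:00 → clear.
Pilates 60: starts Jun 7 21:00 at or after Kettlebell Lab ends Jun 6 19:00 → clear.
Pilates Bootcamp: starts Jun 8 08:00 at or after Kettlebell Lab ends Jun 6 19:00 → clear.
Rowing Blast: starts Jun 8 09:00 at or after Kettlebell Lab ends Jun 6 19:00 → clear.
Core Flow: starts Jun 8 11:00 at or after Kettlebell Lab ends Jun 6 19:00 → clear.
Kettlebell Lab overlaps Core Basics, Dance Intro.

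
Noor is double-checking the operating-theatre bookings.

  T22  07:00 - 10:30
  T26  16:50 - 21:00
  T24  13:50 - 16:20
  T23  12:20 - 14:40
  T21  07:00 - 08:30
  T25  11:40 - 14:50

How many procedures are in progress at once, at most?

Sort all start/end points and keep a running count:
07:00 start T21 → 1
07:00 start T22 → 2
08:30 end T21 → 1
10:30 end T22 → 0
11:40 start T25 → 1
12:20 start T23 → 2
13:50 start T24 → 3
14:40 end T23 → 2
14:50 end T25 → 1
16:20 end T24 → 0
16:50 start T26 → 1
21:00 end T26 → 0
Peak is 3, at 13:50 (T23, T24, T25).

3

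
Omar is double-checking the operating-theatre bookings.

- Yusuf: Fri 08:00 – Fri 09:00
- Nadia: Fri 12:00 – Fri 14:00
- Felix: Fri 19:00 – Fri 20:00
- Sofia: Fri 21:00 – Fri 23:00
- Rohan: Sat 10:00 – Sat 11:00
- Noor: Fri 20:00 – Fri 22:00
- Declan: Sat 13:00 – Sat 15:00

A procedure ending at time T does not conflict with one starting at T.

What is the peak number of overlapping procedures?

2

Walk through starts and ends in time order (an end at T is processed before a start at T):
Fri 08:00 start Yusuf → 1
Fri 09:00 end Yusuf → 0
Fri 12:00 start Nadia → 1
Fri 14:00 end Nadia → 0
Fri 19:00 start Felix → 1
Fri 20:00 end Felix → 0
Fri 20:00 start Noor → 1
Fri 21:00 start Sofia → 2
Fri 22:00 end Noor → 1
Fri 23:00 end Sofia → 0
Sat 10:00 start Rohan → 1
Sat 11:00 end Rohan → 0
Sat 13:00 start Declan → 1
Sat 15:00 end Declan → 0
Peak is 2, at Fri 21:00 (Noor, Sofia).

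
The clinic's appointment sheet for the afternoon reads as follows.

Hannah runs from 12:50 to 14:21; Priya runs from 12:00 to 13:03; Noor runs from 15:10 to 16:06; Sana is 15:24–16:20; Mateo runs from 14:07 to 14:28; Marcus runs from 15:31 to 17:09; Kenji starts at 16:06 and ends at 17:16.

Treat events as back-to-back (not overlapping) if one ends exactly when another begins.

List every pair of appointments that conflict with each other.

Hannah & Mateo, Hannah & Priya, Kenji & Marcus, Kenji & Sana, Marcus & Noor, Marcus & Sana, Noor & Sana

Sorted by start: Priya, Hannah, Mateo, Noor, Sana, Marcus, Kenji.
Hannah starts before Priya ends → Priya and Hannah overlap.
Mateo starts after Priya ends; Priya is clear from here.
Mateo starts before Hannah ends → Hannah and Mateo overlap.
Noor starts after Hannah ends; Hannah is clear from here.
Noor starts after Mateo ends; Mateo is clear from here.
Sana starts before Noor ends → Noor and Sana overlap.
Marcus starts before Noor ends → Noor and Marcus overlap.
Kenji starts exactly when Noor ends (back-to-back, no overlap).
Marcus starts before Sana ends → Sana and Marcus overlap.
Kenji starts before Sana ends → Sana and Kenji overlap.
Kenji starts before Marcus ends → Marcus and Kenji overlap.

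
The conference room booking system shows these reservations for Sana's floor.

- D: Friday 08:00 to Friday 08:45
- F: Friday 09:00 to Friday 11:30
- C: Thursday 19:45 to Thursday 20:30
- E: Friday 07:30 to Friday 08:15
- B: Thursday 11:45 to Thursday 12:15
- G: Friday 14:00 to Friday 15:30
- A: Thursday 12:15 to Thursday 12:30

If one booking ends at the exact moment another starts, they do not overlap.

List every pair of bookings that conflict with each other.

Two intervals overlap when each starts before the other ends.
Sorted by start: B, A, C, E, D, F, G.
A starts exactly when B ends (back-to-back, no overlap) — done with B.
C starts after A ends — done with A.
E starts after C ends — done with C.
D starts before E ends → E and D overlap.
F starts after E ends — done with E.
F starts after D ends — done with D.
G starts after F ends.

D & E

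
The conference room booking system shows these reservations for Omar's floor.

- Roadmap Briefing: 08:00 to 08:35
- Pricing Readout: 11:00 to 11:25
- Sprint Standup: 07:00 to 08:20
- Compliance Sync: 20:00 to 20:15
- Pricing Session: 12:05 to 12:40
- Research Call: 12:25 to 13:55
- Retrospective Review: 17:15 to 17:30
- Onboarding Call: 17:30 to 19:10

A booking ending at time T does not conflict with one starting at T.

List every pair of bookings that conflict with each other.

Two intervals overlap when each starts before the other ends.
Sorted by start: Sprint Standup, Roadmap Briefing, Pricing Readout, Pricing Session, Research Call, Retrospective Review, Onboarding Call, Compliance Sync.
Roadmap Briefing starts before Sprint Standup ends → Sprint Standup and Roadmap Briefing overlap.
Pricing Readout starts after Sprint Standup ends, so Sprint Standup has no further overlaps.
Pricing Readout starts after Roadmap Briefing ends, so Roadmap Briefing has no further overlaps.
Pricing Session starts after Pricing Readout ends, so Pricing Readout has no further overlaps.
Research Call starts before Pricing Session ends → Pricing Session and Research Call overlap.
Retrospective Review starts after Pricing Session ends, so Pricing Session has no further overlaps.
Retrospective Review starts after Research Call ends, so Research Call has no further overlaps.
Onboarding Call starts exactly when Retrospective Review ends (back-to-back, no overlap), so Retrospective Review has no further overlaps.
Compliance Sync starts after Onboarding Call ends.

Pricing Session & Research Call, Roadmap Briefing & Sprint Standup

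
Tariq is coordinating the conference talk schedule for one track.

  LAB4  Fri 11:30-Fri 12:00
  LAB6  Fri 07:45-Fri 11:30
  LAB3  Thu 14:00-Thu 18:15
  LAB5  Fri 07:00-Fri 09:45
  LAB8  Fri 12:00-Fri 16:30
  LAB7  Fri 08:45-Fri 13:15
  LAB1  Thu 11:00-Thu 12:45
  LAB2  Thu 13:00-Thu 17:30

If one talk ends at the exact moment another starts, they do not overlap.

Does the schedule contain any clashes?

Sorted by start: LAB1, LAB2, LAB3, LAB5, LAB6, LAB7, LAB4, LAB8.
LAB2 starts after LAB1 ends, so nothing later overlaps LAB1 either.
LAB3 starts before LAB2 ends → LAB2 and LAB3 overlap.
That's a conflict, so the schedule is not conflict-free.

Yes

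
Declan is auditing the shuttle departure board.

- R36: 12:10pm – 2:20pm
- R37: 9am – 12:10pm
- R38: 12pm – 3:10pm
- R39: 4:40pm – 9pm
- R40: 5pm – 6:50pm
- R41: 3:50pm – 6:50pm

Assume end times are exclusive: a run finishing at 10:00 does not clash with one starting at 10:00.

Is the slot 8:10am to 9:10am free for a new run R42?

R37: starts 9am before R42 ends 9:10am, and ends 12:10pm after R42 starts 8:10am → overlap.
R38: starts 12pm at or after R42 ends 9:10am → clear.
R36: starts 12:10pm at or after R42 ends 9:10am → clear.
R41: starts 3:50pm at or after R42 ends 9:10am → clear.
R39: starts 4:40pm at or after R42 ends 9:10am → clear.
R40: starts 5pm at or after R42 ends 9:10am → clear.
R42 overlaps R37.

No — it overlaps R37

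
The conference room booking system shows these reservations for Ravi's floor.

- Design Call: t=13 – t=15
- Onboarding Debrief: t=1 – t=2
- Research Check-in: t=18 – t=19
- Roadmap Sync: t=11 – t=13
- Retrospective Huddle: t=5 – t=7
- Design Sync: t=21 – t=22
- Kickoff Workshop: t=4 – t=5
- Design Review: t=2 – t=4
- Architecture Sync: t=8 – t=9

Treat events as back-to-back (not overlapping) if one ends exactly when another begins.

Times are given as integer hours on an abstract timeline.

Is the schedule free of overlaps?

Yes

Check each pair: they overlap iff neither finishes before the other starts.
Sorted by start: Onboarding Debrief, Design Review, Kickoff Workshop, Retrospective Huddle, Architecture Sync, Roadmap Sync, Design Call, Research Check-in, Design Sync.
Design Review starts exactly when Onboarding Debrief ends (back-to-back, no overlap), so Onboarding Debrief has no further overlaps.
Kickoff Workshop starts exactly when Design Review ends (back-to-back, no overlap), so Design Review has no further overlaps.
Retrospective Huddle starts exactly when Kickoff Workshop ends (back-to-back, no overlap), so Kickoff Workshop has no further overlaps.
Architecture Sync starts after Retrospective Huddle ends, so Retrospective Huddle has no further overlaps.
Roadmap Sync starts after Architecture Sync ends, so Architecture Sync has no further overlaps.
Design Call starts exactly when Roadmap Sync ends (back-to-back, no overlap), so Roadmap Sync has no further overlaps.
Research Check-in starts after Design Call ends, so Design Call has no further overlaps.
Design Sync starts after Research Check-in ends.
Every pair is clear; the schedule has no overlaps.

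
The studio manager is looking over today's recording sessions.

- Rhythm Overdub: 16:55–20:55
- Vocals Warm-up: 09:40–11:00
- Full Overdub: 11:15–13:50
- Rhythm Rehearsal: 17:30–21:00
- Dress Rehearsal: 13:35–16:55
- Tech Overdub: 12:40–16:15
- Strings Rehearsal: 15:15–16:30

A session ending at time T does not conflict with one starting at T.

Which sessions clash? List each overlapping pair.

Dress Rehearsal & Full Overdub, Dress Rehearsal & Strings Rehearsal, Dress Rehearsal & Tech Overdub, Full Overdub & Tech Overdub, Rhythm Overdub & Rhythm Rehearsal, Strings Rehearsal & Tech Overdub

Sorted by start: Vocals Warm-up, Full Overdub, Tech Overdub, Dress Rehearsal, Strings Rehearsal, Rhythm Overdub, Rhythm Rehearsal.
Full Overdub starts after Vocals Warm-up ends, so Vocals Warm-up has no further overlaps.
Tech Overdub starts before Full Overdub ends → Full Overdub and Tech Overdub overlap.
Dress Rehearsal starts before Full Overdub ends → Full Overdub and Dress Rehearsal overlap.
Strings Rehearsal starts after Full Overdub ends, so Full Overdub has no further overlaps.
Dress Rehearsal starts before Tech Overdub ends → Tech Overdub and Dress Rehearsal overlap.
Strings Rehearsal starts before Tech Overdub ends → Tech Overdub and Strings Rehearsal overlap.
Rhythm Overdub starts after Tech Overdub ends, so Tech Overdub has no further overlaps.
Strings Rehearsal starts before Dress Rehearsal ends → Dress Rehearsal and Strings Rehearsal overlap.
Rhythm Overdub starts exactly when Dress Rehearsal ends (back-to-back, no overlap), so Dress Rehearsal has no further overlaps.
Rhythm Overdub starts after Strings Rehearsal ends, so Strings Rehearsal has no further overlaps.
Rhythm Rehearsal starts before Rhythm Overdub ends → Rhythm Overdub and Rhythm Rehearsal overlap.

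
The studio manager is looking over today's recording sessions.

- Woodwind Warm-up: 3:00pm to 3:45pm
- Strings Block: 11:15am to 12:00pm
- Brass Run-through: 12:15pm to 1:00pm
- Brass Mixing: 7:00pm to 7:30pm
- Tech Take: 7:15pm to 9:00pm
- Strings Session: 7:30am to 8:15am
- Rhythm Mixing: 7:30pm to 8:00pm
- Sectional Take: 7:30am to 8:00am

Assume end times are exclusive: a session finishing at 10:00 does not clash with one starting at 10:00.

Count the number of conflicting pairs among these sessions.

Sorted by start: Strings Session, Sectional Take, Strings Block, Brass Run-through, Woodwind Warm-up, Brass Mixing, Tech Take, Rhythm Mixing.
Sectional Take starts before Strings Session ends → Strings Session and Sectional Take overlap.
Strings Block starts after Strings Session ends; Strings Session is clear from here.
Strings Block starts after Sectional Take ends; Sectional Take is clear from here.
Brass Run-through starts after Strings Block ends; Strings Block is clear from here.
Woodwind Warm-up starts after Brass Run-through ends; Brass Run-through is clear from here.
Brass Mixing starts after Woodwind Warm-up ends; Woodwind Warm-up is clear from here.
Tech Take starts before Brass Mixing ends → Brass Mixing and Tech Take overlap.
Rhythm Mixing starts exactly when Brass Mixing ends (back-to-back, no overlap).
Rhythm Mixing starts before Tech Take ends → Tech Take and Rhythm Mixing overlap.
Overlapping pairs: Brass Mixing & Tech Take, Rhythm Mixing & Tech Take, Sectional Take & Strings Session — 3 in total.

3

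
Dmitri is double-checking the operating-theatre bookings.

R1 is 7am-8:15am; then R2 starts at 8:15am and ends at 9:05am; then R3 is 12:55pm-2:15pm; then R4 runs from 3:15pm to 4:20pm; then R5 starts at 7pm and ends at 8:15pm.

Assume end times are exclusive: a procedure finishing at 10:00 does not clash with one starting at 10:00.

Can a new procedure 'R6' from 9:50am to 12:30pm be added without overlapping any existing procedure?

Yes — the slot is free

R1: ends 8:15am at or before R6 starts 9:50am → clear.
R2: ends 9:05am at or before R6 starts 9:50am → clear.
R3: starts 12:55pm at or after R6 ends 12:30pm → clear.
R4: starts 3:15pm at or after R6 ends 12:30pm → clear.
R5: starts 7pm at or after R6 ends 12:30pm → clear.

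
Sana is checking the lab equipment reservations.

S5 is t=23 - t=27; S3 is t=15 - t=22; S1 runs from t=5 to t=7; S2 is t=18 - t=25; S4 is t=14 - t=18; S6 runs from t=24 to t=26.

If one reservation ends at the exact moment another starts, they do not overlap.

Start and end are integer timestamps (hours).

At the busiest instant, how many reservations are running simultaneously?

3

Walk through starts and ends in time order (an end at T is processed before a start at T):
t=5 start S1 → 1
t=7 end S1 → 0
t=14 start S4 → 1
t=15 start S3 → 2
t=18 end S4 → 1
t=18 start S2 → 2
t=22 end S3 → 1
t=23 start S5 → 2
t=24 start S6 → 3
t=25 end S2 → 2
t=26 end S6 → 1
t=27 end S5 → 0
Peak is 3, at t=24 (S2, S5, S6).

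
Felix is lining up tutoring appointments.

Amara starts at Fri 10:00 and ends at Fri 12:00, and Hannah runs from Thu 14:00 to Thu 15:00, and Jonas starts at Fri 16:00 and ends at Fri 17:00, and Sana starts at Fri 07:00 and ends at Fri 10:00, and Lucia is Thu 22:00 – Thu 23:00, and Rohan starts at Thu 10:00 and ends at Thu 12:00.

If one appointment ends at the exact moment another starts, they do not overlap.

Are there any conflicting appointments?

No

Sorted by start: Rohan, Hannah, Lucia, Sana, Amara, Jonas.
Hannah starts after Rohan ends, so nothing later overlaps Rohan either.
Lucia starts after Hannah ends, so nothing later overlaps Hannah either.
Sana starts after Lucia ends, so nothing later overlaps Lucia either.
Amara starts exactly when Sana ends (back-to-back, no overlap), so nothing later overlaps Sana either.
Jonas starts after Amara ends.
Every pair is clear; the schedule has no overlaps.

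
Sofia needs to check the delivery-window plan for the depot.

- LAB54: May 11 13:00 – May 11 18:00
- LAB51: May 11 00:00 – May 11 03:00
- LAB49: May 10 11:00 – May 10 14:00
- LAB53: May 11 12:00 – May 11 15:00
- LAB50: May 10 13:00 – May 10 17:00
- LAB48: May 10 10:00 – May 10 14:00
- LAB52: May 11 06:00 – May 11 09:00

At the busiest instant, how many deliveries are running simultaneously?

3

Walk through starts and ends in time order (an end at T is processed before a start at T):
May 10 10:00 start LAB48 → 1
May 10 11:00 start LAB49 → 2
May 10 13:00 start LAB50 → 3
May 10 14:00 end LAB48 → 2
May 10 14:00 end LAB49 → 1
May 10 17:00 end LAB50 → 0
May 11 00:00 start LAB51 → 1
May 11 03:00 end LAB51 → 0
May 11 06:00 start LAB52 → 1
May 11 09:00 end LAB52 → 0
May 11 12:00 start LAB53 → 1
May 11 13:00 start LAB54 → 2
May 11 15:00 end LAB53 → 1
May 11 18:00 end LAB54 → 0
Peak is 3, at May 10 13:00 (LAB48, LAB49, LAB50).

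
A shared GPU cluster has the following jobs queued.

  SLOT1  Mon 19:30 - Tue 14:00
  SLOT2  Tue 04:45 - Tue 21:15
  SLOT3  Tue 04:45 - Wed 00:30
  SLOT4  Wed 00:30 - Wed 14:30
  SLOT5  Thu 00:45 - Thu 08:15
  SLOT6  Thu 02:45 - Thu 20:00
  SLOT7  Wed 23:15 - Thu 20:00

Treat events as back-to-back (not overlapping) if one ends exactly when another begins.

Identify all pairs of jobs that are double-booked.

Sorted by start: SLOT1, SLOT2, SLOT3, SLOT4, SLOT7, SLOT5, SLOT6.
SLOT2 starts before SLOT1 ends → SLOT1 and SLOT2 overlap.
SLOT3 starts before SLOT1 ends → SLOT1 and SLOT3 overlap.
SLOT4 starts after SLOT1 ends — done with SLOT1.
SLOT3 starts before SLOT2 ends → SLOT2 and SLOT3 overlap.
SLOT4 starts after SLOT2 ends — done with SLOT2.
SLOT4 starts exactly when SLOT3 ends (back-to-back, no overlap) — done with SLOT3.
SLOT7 starts after SLOT4 ends — done with SLOT4.
SLOT5 starts before SLOT7 ends → SLOT7 and SLOT5 overlap.
SLOT6 starts before SLOT7 ends → SLOT7 and SLOT6 overlap.
SLOT6 starts before SLOT5 ends → SLOT5 and SLOT6 overlap.

SLOT1 & SLOT2, SLOT1 & SLOT3, SLOT2 & SLOT3, SLOT5 & SLOT6, SLOT5 & SLOT7, SLOT6 & SLOT7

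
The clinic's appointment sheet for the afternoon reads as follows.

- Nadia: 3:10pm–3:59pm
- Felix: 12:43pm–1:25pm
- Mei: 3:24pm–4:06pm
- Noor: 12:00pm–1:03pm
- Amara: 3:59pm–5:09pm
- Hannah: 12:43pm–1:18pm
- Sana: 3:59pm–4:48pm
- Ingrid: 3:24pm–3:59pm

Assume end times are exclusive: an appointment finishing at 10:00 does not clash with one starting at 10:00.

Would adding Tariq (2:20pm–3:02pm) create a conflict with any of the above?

Noor: ends 1:03pm at or before Tariq starts 2:20pm → clear.
Felix: ends 1:25pm at or before Tariq starts 2:20pm → clear.
Hannah: ends 1:18pm at or before Tariq starts 2:20pm → clear.
Nadia: starts 3:10pm at or after Tariq ends 3:02pm → clear.
Ingrid: starts 3:24pm at or after Tariq ends 3:02pm → clear.
Mei: starts 3:24pm at or after Tariq ends 3:02pm → clear.
Amara: starts 3:59pm at or after Tariq ends 3:02pm → clear.
Sana: starts 3:59pm at or after Tariq ends 3:02pm → clear.

No — it doesn't clash with anything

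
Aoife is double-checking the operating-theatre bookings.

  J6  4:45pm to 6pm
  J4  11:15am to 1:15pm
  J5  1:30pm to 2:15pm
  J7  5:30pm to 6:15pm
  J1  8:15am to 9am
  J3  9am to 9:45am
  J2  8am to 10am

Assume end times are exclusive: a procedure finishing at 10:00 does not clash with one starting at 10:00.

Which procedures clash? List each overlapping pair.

Sorted by start: J2, J1, J3, J4, J5, J6, J7.
J1 starts before J2 ends → J2 and J1 overlap.
J3 starts before J2 ends → J2 and J3 overlap.
J4 starts after J2 ends, so J2 has no further overlaps.
J3 starts exactly when J1 ends (back-to-back, no overlap), so J1 has no further overlaps.
J4 starts after J3 ends, so J3 has no further overlaps.
J5 starts after J4 ends, so J4 has no further overlaps.
J6 starts after J5 ends, so J5 has no further overlaps.
J7 starts before J6 ends → J6 and J7 overlap.

J1 & J2, J2 & J3, J6 & J7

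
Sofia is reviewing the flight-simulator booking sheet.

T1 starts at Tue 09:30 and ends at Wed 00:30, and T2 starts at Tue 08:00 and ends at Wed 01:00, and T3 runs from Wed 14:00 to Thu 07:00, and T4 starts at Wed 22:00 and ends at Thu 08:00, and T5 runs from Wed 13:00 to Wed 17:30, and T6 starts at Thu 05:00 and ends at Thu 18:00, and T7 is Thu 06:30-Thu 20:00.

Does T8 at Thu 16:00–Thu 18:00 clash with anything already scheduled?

Yes — it overlaps T6, T7

T2: ends Wed 01:00 at or before T8 starts Thu 16:00 → clear.
T1: ends Wed 00:30 at or before T8 starts Thu 16:00 → clear.
T5: ends Wed 17:30 at or before T8 starts Thu 16:00 → clear.
T3: ends Thu 07:00 at or before T8 starts Thu 16:00 → clear.
T4: ends Thu 08:00 at or before T8 starts Thu 16:00 → clear.
T6: starts Thu 05:00 before T8 ends Thu 18:00, and ends Thu 18:00 after T8 starts Thu 16:00 → overlap.
T7: starts Thu 06:30 before T8 ends Thu 18:00, and ends Thu 20:00 after T8 starts Thu 16:00 → overlap.
T8 overlaps T6, T7.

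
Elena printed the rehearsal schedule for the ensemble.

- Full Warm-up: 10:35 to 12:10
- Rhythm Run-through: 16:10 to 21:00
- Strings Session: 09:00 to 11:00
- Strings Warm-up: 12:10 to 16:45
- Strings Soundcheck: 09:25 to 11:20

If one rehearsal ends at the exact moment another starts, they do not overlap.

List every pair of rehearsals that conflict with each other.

Full Warm-up & Strings Session, Full Warm-up & Strings Soundcheck, Rhythm Run-through & Strings Warm-up, Strings Session & Strings Soundcheck

Sorted by start: Strings Session, Strings Soundcheck, Full Warm-up, Strings Warm-up, Rhythm Run-through.
Strings Soundcheck starts before Strings Session ends → Strings Session and Strings Soundcheck overlap.
Full Warm-up starts before Strings Session ends → Strings Session and Full Warm-up overlap.
Strings Warm-up starts after Strings Session ends, so Strings Session has no further overlaps.
Full Warm-up starts before Strings Soundcheck ends → Strings Soundcheck and Full Warm-up overlap.
Strings Warm-up starts after Strings Soundcheck ends, so Strings Soundcheck has no further overlaps.
Strings Warm-up starts exactly when Full Warm-up ends (back-to-back, no overlap), so Full Warm-up has no further overlaps.
Rhythm Run-through starts before Strings Warm-up ends → Strings Warm-up and Rhythm Run-through overlap.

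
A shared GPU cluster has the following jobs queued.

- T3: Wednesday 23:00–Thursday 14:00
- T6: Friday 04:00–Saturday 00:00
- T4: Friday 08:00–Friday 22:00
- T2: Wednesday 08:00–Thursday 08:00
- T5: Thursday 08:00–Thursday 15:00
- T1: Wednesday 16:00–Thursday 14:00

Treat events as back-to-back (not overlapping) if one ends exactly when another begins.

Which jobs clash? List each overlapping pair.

T1 & T2, T1 & T3, T1 & T5, T2 & T3, T3 & T5, T4 & T6

Two intervals overlap when each starts before the other ends.
Sorted by start: T2, T1, T3, T5, T6, T4.
T1 starts before T2 ends → T2 and T1 overlap.
T3 starts before T2 ends → T2 and T3 overlap.
T5 starts exactly when T2 ends (back-to-back, no overlap), so nothing later overlaps T2 either.
T3 starts before T1 ends → T1 and T3 overlap.
T5 starts before T1 ends → T1 and T5 overlap.
T6 starts after T1 ends, so nothing later overlaps T1 either.
T5 starts before T3 ends → T3 and T5 overlap.
T6 starts after T3 ends, so nothing later overlaps T3 either.
T6 starts after T5 ends, so nothing later overlaps T5 either.
T4 starts before T6 ends → T6 and T4 overlap.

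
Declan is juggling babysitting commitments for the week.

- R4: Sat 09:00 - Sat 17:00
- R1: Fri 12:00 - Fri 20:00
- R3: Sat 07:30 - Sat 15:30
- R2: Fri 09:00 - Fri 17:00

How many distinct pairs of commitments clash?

Sorted by start: R2, R1, R3, R4.
R1 starts before R2 ends → R2 and R1 overlap.
R3 starts after R2 ends — done with R2.
R3 starts after R1 ends — done with R1.
R4 starts before R3 ends → R3 and R4 overlap.
Overlapping pairs: R1 & R2, R3 & R4 — 2 in total.

2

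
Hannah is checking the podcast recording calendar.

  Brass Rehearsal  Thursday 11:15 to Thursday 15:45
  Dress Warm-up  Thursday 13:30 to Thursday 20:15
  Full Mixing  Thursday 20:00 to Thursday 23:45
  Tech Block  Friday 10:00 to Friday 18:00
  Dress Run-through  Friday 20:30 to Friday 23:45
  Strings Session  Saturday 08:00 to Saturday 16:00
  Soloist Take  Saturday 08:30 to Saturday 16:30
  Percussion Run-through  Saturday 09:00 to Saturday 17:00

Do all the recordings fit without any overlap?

No

Sorted by start: Brass Rehearsal, Dress Warm-up, Full Mixing, Tech Block, Dress Run-through, Strings Session, Soloist Take, Percussion Run-through.
Dress Warm-up starts before Brass Rehearsal ends → Brass Rehearsal and Dress Warm-up overlap.
That's a conflict, so the schedule is not conflict-free.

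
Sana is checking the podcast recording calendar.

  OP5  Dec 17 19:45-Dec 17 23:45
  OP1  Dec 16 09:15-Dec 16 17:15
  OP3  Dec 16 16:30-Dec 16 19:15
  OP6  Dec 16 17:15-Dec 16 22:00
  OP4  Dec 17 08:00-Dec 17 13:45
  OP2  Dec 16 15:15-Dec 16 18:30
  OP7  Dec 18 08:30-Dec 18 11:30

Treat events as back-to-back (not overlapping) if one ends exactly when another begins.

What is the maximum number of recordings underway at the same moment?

3

Sweep the timeline, counting +1 at each start and −1 at each end (ends before starts at a tie):
Dec 16 09:15 start OP1 → 1
Dec 16 15:15 start OP2 → 2
Dec 16 16:30 start OP3 → 3
Dec 16 17:15 end OP1 → 2
Dec 16 17:15 start OP6 → 3
Dec 16 18:30 end OP2 → 2
Dec 16 19:15 end OP3 → 1
Dec 16 22:00 end OP6 → 0
Dec 17 08:00 start OP4 → 1
Dec 17 13:45 end OP4 → 0
Dec 17 19:45 start OP5 → 1
Dec 17 23:45 end OP5 → 0
Dec 18 08:30 start OP7 → 1
Dec 18 11:30 end OP7 → 0
Peak is 3, at Dec 16 16:30 (OP1, OP2, OP3).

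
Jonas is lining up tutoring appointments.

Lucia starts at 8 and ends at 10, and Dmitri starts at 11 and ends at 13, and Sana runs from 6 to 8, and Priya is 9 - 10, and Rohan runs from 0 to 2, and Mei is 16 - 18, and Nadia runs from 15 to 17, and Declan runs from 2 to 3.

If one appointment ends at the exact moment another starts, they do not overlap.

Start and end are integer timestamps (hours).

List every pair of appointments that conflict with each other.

Two intervals overlap when each starts before the other ends.
Sorted by start: Rohan, Declan, Sana, Lucia, Priya, Dmitri, Nadia, Mei.
Declan starts exactly when Rohan ends (back-to-back, no overlap), so Rohan has no further overlaps.
Sana starts after Declan ends, so Declan has no further overlaps.
Lucia starts exactly when Sana ends (back-to-back, no overlap), so Sana has no further overlaps.
Priya starts before Lucia ends → Lucia and Priya overlap.
Dmitri starts after Lucia ends, so Lucia has no further overlaps.
Dmitri starts after Priya ends, so Priya has no further overlaps.
Nadia starts after Dmitri ends, so Dmitri has no further overlaps.
Mei starts before Nadia ends → Nadia and Mei overlap.

Lucia & Priya, Mei & Nadia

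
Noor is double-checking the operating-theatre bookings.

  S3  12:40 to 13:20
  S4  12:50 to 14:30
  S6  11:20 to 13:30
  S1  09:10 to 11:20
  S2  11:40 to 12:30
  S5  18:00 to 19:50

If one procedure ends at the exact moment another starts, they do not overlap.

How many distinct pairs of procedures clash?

4

Sorted by start: S1, S6, S2, S3, S4, S5.
S6 starts exactly when S1 ends (back-to-back, no overlap) — done with S1.
S2 starts before S6 ends → S6 and S2 overlap.
S3 starts before S6 ends → S6 and S3 overlap.
S4 starts before S6 ends → S6 and S4 overlap.
S5 starts after S6 ends.
S3 starts after S2 ends — done with S2.
S4 starts before S3 ends → S3 and S4 overlap.
S5 starts after S3 ends.
S5 starts after S4 ends.
Overlapping pairs: S2 & S6, S3 & S4, S3 & S6, S4 & S6 — 4 in total.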